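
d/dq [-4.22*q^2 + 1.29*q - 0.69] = 1.29 - 8.44*q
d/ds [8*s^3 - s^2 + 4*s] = 24*s^2 - 2*s + 4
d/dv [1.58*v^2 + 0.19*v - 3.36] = 3.16*v + 0.19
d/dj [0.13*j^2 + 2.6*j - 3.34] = 0.26*j + 2.6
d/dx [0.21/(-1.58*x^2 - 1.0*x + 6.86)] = (0.6636*x + 0.21)/(1.58*x^2 + 1.0*x - 6.86)^2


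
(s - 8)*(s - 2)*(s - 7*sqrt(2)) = s^3 - 10*s^2 - 7*sqrt(2)*s^2 + 16*s + 70*sqrt(2)*s - 112*sqrt(2)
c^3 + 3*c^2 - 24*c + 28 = (c - 2)^2*(c + 7)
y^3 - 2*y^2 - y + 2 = (y - 2)*(y - 1)*(y + 1)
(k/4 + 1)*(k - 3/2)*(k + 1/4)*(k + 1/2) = k^4/4 + 13*k^3/16 - k^2 - 67*k/64 - 3/16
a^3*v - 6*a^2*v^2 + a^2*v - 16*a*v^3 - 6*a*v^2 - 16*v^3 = (a - 8*v)*(a + 2*v)*(a*v + v)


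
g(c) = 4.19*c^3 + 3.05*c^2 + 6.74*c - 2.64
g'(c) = 12.57*c^2 + 6.1*c + 6.74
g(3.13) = 176.82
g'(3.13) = 148.98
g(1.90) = 49.92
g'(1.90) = 63.71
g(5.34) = 758.35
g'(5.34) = 397.76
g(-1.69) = -25.54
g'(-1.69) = 32.33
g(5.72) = 919.86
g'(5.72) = 452.90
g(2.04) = 59.37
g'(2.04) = 71.50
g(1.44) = 25.90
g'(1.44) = 41.59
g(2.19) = 70.76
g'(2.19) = 80.39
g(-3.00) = -108.54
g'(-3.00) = 101.57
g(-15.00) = -13558.74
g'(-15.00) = 2743.49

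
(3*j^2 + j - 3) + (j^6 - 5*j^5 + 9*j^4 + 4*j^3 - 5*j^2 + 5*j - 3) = j^6 - 5*j^5 + 9*j^4 + 4*j^3 - 2*j^2 + 6*j - 6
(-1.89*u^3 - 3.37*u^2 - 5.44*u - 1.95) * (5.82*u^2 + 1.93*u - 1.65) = -10.9998*u^5 - 23.2611*u^4 - 35.0464*u^3 - 16.2877*u^2 + 5.2125*u + 3.2175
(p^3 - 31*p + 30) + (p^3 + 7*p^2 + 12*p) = 2*p^3 + 7*p^2 - 19*p + 30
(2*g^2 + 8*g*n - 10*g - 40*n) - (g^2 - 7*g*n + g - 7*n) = g^2 + 15*g*n - 11*g - 33*n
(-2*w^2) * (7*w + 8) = -14*w^3 - 16*w^2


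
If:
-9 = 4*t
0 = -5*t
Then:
No Solution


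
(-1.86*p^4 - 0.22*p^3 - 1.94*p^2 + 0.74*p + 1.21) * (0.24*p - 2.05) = -0.4464*p^5 + 3.7602*p^4 - 0.0146*p^3 + 4.1546*p^2 - 1.2266*p - 2.4805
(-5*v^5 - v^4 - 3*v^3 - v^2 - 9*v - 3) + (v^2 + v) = -5*v^5 - v^4 - 3*v^3 - 8*v - 3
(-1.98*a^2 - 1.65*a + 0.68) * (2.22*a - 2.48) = -4.3956*a^3 + 1.2474*a^2 + 5.6016*a - 1.6864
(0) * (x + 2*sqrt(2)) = 0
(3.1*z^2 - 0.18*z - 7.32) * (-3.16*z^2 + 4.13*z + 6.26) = -9.796*z^4 + 13.3718*z^3 + 41.7938*z^2 - 31.3584*z - 45.8232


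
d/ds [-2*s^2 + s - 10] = 1 - 4*s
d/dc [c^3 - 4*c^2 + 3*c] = 3*c^2 - 8*c + 3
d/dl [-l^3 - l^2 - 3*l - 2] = -3*l^2 - 2*l - 3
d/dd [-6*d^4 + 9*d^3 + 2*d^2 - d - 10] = -24*d^3 + 27*d^2 + 4*d - 1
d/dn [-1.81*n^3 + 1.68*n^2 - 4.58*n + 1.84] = -5.43*n^2 + 3.36*n - 4.58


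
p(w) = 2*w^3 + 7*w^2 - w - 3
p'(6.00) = 299.00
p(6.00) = 675.00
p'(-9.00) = 359.00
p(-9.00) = -885.00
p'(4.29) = 169.48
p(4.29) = 279.45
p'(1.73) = 41.18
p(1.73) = 26.58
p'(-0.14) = -2.84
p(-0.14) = -2.73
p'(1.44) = 31.60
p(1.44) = 16.05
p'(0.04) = -0.43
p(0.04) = -3.03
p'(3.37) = 114.32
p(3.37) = 149.67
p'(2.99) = 94.50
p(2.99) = 110.05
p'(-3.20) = 15.64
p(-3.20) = 6.34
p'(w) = 6*w^2 + 14*w - 1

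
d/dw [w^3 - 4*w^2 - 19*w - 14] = 3*w^2 - 8*w - 19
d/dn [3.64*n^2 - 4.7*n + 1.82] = 7.28*n - 4.7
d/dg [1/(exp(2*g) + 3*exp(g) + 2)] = (-2*exp(g) - 3)*exp(g)/(exp(2*g) + 3*exp(g) + 2)^2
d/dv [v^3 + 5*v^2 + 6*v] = 3*v^2 + 10*v + 6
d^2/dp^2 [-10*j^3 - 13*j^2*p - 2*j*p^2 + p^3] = -4*j + 6*p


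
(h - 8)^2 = h^2 - 16*h + 64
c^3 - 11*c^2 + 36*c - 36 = (c - 6)*(c - 3)*(c - 2)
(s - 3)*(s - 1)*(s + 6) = s^3 + 2*s^2 - 21*s + 18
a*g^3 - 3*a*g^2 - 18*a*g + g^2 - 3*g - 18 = (g - 6)*(g + 3)*(a*g + 1)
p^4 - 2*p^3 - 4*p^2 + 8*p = p*(p - 2)^2*(p + 2)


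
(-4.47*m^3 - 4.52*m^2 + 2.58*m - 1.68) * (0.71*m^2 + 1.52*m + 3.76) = -3.1737*m^5 - 10.0036*m^4 - 21.8458*m^3 - 14.2664*m^2 + 7.1472*m - 6.3168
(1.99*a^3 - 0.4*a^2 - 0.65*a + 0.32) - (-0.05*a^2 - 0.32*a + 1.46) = 1.99*a^3 - 0.35*a^2 - 0.33*a - 1.14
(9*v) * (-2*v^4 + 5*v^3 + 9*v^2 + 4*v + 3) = -18*v^5 + 45*v^4 + 81*v^3 + 36*v^2 + 27*v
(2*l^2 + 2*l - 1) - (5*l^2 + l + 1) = -3*l^2 + l - 2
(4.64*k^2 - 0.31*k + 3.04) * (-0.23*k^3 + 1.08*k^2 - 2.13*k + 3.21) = -1.0672*k^5 + 5.0825*k^4 - 10.9172*k^3 + 18.8379*k^2 - 7.4703*k + 9.7584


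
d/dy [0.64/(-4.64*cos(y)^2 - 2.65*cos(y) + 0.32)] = -(5.9392*cos(y) + 1.696)*sin(y)/(4.64*cos(y)^2 + 2.65*cos(y) - 0.32)^2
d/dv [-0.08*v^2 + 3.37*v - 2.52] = 3.37 - 0.16*v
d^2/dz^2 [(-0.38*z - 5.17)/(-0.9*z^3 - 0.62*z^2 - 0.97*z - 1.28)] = (1.8468*z^5 + 51.52464*z^4 + 45.786424*z^3 + 33.751428*z^2 - 18.88902*z + 0.579466)/(0.729*z^9 + 1.5066*z^8 + 3.39498*z^7 + 6.596288*z^6 + 7.944474*z^5 + 9.93081*z^4 + 9.955105*z^3 + 6.66048*z^2 + 4.767744*z + 2.097152)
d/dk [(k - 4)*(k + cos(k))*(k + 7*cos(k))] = (4 - k)*(k + cos(k))*(7*sin(k) - 1) + (4 - k)*(k + 7*cos(k))*(sin(k) - 1) + (k + cos(k))*(k + 7*cos(k))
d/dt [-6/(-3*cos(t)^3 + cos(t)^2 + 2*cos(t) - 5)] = 6*(9*cos(t)^2 - 2*cos(t) - 2)*sin(t)/(3*cos(t)^3 - cos(t)^2 - 2*cos(t) + 5)^2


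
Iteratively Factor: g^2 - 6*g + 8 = (g - 4)*(g - 2)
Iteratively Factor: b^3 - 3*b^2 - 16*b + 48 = (b - 3)*(b^2 - 16) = (b - 4)*(b - 3)*(b + 4)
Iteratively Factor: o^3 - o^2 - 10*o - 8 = (o + 1)*(o^2 - 2*o - 8) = (o - 4)*(o + 1)*(o + 2)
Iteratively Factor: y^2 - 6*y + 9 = (y - 3)*(y - 3)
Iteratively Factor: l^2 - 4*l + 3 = (l - 1)*(l - 3)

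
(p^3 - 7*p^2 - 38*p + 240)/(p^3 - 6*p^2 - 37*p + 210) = (p - 8)/(p - 7)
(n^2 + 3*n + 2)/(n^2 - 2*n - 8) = (n + 1)/(n - 4)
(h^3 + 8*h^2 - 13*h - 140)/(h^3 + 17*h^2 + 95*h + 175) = (h - 4)/(h + 5)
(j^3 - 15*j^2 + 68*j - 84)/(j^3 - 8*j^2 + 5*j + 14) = (j - 6)/(j + 1)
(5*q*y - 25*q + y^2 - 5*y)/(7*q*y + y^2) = (5*q*y - 25*q + y^2 - 5*y)/(y*(7*q + y))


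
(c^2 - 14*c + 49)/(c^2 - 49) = (c - 7)/(c + 7)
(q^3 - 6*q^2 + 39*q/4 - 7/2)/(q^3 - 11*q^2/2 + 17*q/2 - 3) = (q - 7/2)/(q - 3)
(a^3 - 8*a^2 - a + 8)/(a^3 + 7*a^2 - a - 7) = (a - 8)/(a + 7)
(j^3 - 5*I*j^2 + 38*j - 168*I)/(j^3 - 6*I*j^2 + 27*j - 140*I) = (j + 6*I)/(j + 5*I)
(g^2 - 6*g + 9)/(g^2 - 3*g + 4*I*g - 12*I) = (g - 3)/(g + 4*I)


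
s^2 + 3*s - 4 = (s - 1)*(s + 4)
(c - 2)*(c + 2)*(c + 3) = c^3 + 3*c^2 - 4*c - 12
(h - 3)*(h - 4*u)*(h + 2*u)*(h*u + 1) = h^4*u - 2*h^3*u^2 - 3*h^3*u + h^3 - 8*h^2*u^3 + 6*h^2*u^2 - 2*h^2*u - 3*h^2 + 24*h*u^3 - 8*h*u^2 + 6*h*u + 24*u^2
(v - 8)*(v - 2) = v^2 - 10*v + 16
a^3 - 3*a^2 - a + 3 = (a - 3)*(a - 1)*(a + 1)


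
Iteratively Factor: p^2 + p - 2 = (p + 2)*(p - 1)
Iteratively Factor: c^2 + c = (c + 1)*(c)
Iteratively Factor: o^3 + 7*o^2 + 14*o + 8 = (o + 2)*(o^2 + 5*o + 4) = (o + 1)*(o + 2)*(o + 4)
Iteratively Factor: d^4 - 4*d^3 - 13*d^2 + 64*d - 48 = (d - 1)*(d^3 - 3*d^2 - 16*d + 48) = (d - 3)*(d - 1)*(d^2 - 16) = (d - 4)*(d - 3)*(d - 1)*(d + 4)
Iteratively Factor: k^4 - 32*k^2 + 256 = (k + 4)*(k^3 - 4*k^2 - 16*k + 64) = (k + 4)^2*(k^2 - 8*k + 16) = (k - 4)*(k + 4)^2*(k - 4)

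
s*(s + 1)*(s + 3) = s^3 + 4*s^2 + 3*s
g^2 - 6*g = g*(g - 6)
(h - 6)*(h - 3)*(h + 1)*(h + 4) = h^4 - 4*h^3 - 23*h^2 + 54*h + 72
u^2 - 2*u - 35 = (u - 7)*(u + 5)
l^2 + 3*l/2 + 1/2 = (l + 1/2)*(l + 1)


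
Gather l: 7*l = 7*l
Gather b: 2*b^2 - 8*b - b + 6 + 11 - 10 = 2*b^2 - 9*b + 7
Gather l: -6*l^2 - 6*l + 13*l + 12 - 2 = -6*l^2 + 7*l + 10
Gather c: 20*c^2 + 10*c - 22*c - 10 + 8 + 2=20*c^2 - 12*c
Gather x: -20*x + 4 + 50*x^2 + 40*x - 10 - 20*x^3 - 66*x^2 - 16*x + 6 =-20*x^3 - 16*x^2 + 4*x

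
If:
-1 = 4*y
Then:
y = -1/4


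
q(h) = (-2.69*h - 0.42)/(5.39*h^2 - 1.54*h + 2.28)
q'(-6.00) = 0.01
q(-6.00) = 0.08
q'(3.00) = 0.06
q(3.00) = -0.18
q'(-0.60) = -0.16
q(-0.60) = 0.23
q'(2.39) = 0.10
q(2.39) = -0.23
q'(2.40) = 0.10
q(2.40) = -0.23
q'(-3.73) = 0.03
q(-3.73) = 0.12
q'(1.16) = 0.30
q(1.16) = -0.46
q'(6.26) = 0.01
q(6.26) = -0.08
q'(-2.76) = 0.04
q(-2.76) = 0.15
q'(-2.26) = 0.05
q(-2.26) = 0.17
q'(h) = (1.54 - 10.78*h)*(-2.69*h - 0.42)/(5.39*h^2 - 1.54*h + 2.28)^2 - 2.69/(5.39*h^2 - 1.54*h + 2.28)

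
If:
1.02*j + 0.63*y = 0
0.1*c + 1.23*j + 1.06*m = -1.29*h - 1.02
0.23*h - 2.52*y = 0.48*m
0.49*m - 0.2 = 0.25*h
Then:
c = 3104.43541498791*y + 226.238356164384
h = -169.150684931507*y - 13.1506849315068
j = -0.617647058823529*y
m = -86.3013698630137*y - 6.3013698630137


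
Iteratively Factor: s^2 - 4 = (s + 2)*(s - 2)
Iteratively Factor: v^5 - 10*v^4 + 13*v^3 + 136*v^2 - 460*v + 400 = (v - 5)*(v^4 - 5*v^3 - 12*v^2 + 76*v - 80) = (v - 5)^2*(v^3 - 12*v + 16) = (v - 5)^2*(v - 2)*(v^2 + 2*v - 8) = (v - 5)^2*(v - 2)^2*(v + 4)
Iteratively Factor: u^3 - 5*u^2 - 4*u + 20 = (u - 5)*(u^2 - 4) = (u - 5)*(u + 2)*(u - 2)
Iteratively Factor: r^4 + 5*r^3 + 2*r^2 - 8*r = (r)*(r^3 + 5*r^2 + 2*r - 8) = r*(r + 4)*(r^2 + r - 2) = r*(r + 2)*(r + 4)*(r - 1)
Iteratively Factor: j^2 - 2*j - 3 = (j - 3)*(j + 1)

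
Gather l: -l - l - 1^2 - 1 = -2*l - 2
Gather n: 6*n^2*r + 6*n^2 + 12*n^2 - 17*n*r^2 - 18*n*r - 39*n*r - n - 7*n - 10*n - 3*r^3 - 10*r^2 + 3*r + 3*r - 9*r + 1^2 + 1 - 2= n^2*(6*r + 18) + n*(-17*r^2 - 57*r - 18) - 3*r^3 - 10*r^2 - 3*r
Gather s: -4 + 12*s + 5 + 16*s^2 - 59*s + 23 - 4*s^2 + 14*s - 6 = 12*s^2 - 33*s + 18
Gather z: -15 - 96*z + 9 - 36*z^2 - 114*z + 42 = -36*z^2 - 210*z + 36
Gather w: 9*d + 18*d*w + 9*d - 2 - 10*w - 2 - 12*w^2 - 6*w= 18*d - 12*w^2 + w*(18*d - 16) - 4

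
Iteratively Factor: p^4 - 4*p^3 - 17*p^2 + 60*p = (p)*(p^3 - 4*p^2 - 17*p + 60) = p*(p - 5)*(p^2 + p - 12) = p*(p - 5)*(p + 4)*(p - 3)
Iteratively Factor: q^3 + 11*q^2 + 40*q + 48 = (q + 3)*(q^2 + 8*q + 16) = (q + 3)*(q + 4)*(q + 4)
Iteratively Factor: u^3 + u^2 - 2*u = (u)*(u^2 + u - 2) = u*(u + 2)*(u - 1)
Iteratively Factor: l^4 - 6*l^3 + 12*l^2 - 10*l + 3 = (l - 1)*(l^3 - 5*l^2 + 7*l - 3) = (l - 3)*(l - 1)*(l^2 - 2*l + 1) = (l - 3)*(l - 1)^2*(l - 1)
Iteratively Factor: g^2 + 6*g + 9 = (g + 3)*(g + 3)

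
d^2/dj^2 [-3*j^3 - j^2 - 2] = -18*j - 2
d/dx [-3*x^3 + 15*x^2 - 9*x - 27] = -9*x^2 + 30*x - 9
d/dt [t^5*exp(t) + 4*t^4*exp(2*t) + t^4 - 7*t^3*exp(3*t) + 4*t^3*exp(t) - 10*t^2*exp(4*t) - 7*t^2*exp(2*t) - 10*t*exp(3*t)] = t^5*exp(t) + 8*t^4*exp(2*t) + 5*t^4*exp(t) - 21*t^3*exp(3*t) + 16*t^3*exp(2*t) + 4*t^3*exp(t) + 4*t^3 - 40*t^2*exp(4*t) - 21*t^2*exp(3*t) - 14*t^2*exp(2*t) + 12*t^2*exp(t) - 20*t*exp(4*t) - 30*t*exp(3*t) - 14*t*exp(2*t) - 10*exp(3*t)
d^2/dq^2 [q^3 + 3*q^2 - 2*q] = 6*q + 6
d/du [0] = 0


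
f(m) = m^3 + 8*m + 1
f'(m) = 3*m^2 + 8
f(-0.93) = -7.24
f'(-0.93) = 10.59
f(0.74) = 7.33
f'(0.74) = 9.64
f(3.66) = 79.31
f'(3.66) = 48.19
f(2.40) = 34.02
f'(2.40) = 25.28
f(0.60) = 6.02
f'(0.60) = 9.08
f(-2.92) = -47.26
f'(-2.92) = 33.58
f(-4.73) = -142.66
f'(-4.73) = 75.12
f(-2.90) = -46.59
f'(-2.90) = 33.23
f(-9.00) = -800.00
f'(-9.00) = 251.00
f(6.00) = 265.00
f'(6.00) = 116.00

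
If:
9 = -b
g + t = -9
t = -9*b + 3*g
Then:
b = -9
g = -45/2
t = 27/2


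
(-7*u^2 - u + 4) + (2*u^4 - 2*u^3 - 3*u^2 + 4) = 2*u^4 - 2*u^3 - 10*u^2 - u + 8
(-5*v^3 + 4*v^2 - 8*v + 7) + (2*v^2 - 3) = -5*v^3 + 6*v^2 - 8*v + 4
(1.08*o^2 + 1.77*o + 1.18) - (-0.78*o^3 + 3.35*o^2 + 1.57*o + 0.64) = 0.78*o^3 - 2.27*o^2 + 0.2*o + 0.54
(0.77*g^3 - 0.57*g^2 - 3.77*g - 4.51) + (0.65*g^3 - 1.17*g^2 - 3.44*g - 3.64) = 1.42*g^3 - 1.74*g^2 - 7.21*g - 8.15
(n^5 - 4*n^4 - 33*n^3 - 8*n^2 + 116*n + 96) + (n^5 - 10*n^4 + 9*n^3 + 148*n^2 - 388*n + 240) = 2*n^5 - 14*n^4 - 24*n^3 + 140*n^2 - 272*n + 336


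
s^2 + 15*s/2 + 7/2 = (s + 1/2)*(s + 7)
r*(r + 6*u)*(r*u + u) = r^3*u + 6*r^2*u^2 + r^2*u + 6*r*u^2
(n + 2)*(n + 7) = n^2 + 9*n + 14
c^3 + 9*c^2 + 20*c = c*(c + 4)*(c + 5)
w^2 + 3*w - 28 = (w - 4)*(w + 7)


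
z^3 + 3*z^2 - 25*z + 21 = (z - 3)*(z - 1)*(z + 7)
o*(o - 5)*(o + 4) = o^3 - o^2 - 20*o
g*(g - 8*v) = g^2 - 8*g*v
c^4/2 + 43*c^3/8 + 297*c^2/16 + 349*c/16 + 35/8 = (c/2 + 1)*(c + 1/4)*(c + 7/2)*(c + 5)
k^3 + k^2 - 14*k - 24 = (k - 4)*(k + 2)*(k + 3)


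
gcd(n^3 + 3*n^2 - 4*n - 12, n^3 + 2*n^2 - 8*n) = n - 2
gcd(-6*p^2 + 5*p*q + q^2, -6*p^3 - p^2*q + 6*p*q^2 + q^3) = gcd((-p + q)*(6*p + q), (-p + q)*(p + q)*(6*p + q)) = 6*p^2 - 5*p*q - q^2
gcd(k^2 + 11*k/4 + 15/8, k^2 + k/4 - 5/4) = k + 5/4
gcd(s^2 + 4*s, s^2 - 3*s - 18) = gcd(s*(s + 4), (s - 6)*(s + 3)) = 1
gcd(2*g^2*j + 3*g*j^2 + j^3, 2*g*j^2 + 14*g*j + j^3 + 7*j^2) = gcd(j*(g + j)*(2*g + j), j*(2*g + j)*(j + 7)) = 2*g*j + j^2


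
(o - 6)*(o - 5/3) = o^2 - 23*o/3 + 10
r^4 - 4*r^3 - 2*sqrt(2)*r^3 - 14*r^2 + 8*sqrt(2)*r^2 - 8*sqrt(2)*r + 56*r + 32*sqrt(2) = (r - 4)*(r - 4*sqrt(2))*(r + sqrt(2))^2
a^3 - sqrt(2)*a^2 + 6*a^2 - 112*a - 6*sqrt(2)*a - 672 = (a + 6)*(a - 8*sqrt(2))*(a + 7*sqrt(2))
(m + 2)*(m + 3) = m^2 + 5*m + 6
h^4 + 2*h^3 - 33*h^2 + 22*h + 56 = (h - 4)*(h - 2)*(h + 1)*(h + 7)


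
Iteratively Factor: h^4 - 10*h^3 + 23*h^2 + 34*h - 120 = (h - 4)*(h^3 - 6*h^2 - h + 30) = (h - 4)*(h - 3)*(h^2 - 3*h - 10) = (h - 4)*(h - 3)*(h + 2)*(h - 5)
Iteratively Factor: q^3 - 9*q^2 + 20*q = (q - 5)*(q^2 - 4*q) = (q - 5)*(q - 4)*(q)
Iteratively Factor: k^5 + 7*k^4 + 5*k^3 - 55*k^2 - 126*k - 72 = (k + 3)*(k^4 + 4*k^3 - 7*k^2 - 34*k - 24) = (k - 3)*(k + 3)*(k^3 + 7*k^2 + 14*k + 8) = (k - 3)*(k + 1)*(k + 3)*(k^2 + 6*k + 8) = (k - 3)*(k + 1)*(k + 2)*(k + 3)*(k + 4)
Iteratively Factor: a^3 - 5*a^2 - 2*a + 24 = (a + 2)*(a^2 - 7*a + 12) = (a - 4)*(a + 2)*(a - 3)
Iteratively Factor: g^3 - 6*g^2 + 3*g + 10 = (g - 5)*(g^2 - g - 2) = (g - 5)*(g - 2)*(g + 1)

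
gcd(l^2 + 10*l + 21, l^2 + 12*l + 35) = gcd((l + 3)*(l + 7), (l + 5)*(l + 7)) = l + 7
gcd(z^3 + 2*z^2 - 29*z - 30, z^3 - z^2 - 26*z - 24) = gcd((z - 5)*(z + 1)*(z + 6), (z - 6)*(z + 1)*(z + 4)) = z + 1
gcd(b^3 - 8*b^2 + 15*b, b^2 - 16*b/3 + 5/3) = b - 5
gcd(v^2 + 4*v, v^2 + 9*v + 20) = v + 4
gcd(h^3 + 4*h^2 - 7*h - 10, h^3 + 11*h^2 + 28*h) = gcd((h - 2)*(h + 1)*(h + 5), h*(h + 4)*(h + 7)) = 1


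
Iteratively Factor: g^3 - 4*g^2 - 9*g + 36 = (g - 3)*(g^2 - g - 12) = (g - 4)*(g - 3)*(g + 3)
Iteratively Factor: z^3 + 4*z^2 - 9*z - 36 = (z + 4)*(z^2 - 9) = (z - 3)*(z + 4)*(z + 3)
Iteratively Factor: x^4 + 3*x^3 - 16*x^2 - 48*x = (x)*(x^3 + 3*x^2 - 16*x - 48) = x*(x + 3)*(x^2 - 16) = x*(x + 3)*(x + 4)*(x - 4)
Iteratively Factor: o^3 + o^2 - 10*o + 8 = (o + 4)*(o^2 - 3*o + 2) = (o - 1)*(o + 4)*(o - 2)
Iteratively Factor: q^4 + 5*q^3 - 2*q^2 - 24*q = (q + 4)*(q^3 + q^2 - 6*q) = (q - 2)*(q + 4)*(q^2 + 3*q) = (q - 2)*(q + 3)*(q + 4)*(q)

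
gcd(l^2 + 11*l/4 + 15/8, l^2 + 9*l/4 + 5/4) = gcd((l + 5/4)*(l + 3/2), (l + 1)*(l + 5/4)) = l + 5/4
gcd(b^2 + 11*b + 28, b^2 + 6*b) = 1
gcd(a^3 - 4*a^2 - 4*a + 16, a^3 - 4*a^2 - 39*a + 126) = 1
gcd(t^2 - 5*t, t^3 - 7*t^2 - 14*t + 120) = t - 5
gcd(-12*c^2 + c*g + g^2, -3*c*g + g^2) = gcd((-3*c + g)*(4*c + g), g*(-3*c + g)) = 3*c - g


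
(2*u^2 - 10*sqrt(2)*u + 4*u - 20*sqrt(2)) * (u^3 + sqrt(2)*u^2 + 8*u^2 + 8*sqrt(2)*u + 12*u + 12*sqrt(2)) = 2*u^5 - 8*sqrt(2)*u^4 + 20*u^4 - 80*sqrt(2)*u^3 + 36*u^3 - 224*sqrt(2)*u^2 - 152*u^2 - 560*u - 192*sqrt(2)*u - 480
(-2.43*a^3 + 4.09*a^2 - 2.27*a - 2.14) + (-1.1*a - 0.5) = -2.43*a^3 + 4.09*a^2 - 3.37*a - 2.64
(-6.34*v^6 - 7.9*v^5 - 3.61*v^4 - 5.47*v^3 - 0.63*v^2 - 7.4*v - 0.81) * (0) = 0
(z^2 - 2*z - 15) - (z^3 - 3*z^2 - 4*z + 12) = -z^3 + 4*z^2 + 2*z - 27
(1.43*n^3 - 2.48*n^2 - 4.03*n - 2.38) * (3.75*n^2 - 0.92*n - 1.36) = 5.3625*n^5 - 10.6156*n^4 - 14.7757*n^3 - 1.8446*n^2 + 7.6704*n + 3.2368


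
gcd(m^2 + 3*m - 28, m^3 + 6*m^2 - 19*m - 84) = m^2 + 3*m - 28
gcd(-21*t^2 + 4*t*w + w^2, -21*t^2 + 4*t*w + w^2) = 21*t^2 - 4*t*w - w^2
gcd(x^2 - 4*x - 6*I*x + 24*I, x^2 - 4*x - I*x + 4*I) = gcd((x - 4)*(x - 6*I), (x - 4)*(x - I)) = x - 4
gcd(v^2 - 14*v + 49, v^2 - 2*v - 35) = v - 7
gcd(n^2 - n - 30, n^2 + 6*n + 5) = n + 5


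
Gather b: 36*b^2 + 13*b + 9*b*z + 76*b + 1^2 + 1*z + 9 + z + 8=36*b^2 + b*(9*z + 89) + 2*z + 18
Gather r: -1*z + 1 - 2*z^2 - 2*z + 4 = -2*z^2 - 3*z + 5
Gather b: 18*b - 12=18*b - 12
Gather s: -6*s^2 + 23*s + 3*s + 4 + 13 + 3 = -6*s^2 + 26*s + 20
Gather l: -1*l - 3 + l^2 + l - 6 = l^2 - 9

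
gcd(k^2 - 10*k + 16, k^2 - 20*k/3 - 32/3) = k - 8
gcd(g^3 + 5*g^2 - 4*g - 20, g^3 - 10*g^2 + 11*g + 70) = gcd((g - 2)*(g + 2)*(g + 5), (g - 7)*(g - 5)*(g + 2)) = g + 2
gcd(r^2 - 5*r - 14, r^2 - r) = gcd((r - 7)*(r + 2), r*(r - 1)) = 1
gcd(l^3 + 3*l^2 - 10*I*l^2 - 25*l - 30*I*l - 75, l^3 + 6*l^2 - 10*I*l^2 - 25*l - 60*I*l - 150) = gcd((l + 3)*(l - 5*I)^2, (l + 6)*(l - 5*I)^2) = l^2 - 10*I*l - 25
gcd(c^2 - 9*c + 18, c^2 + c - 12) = c - 3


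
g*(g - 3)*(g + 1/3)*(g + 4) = g^4 + 4*g^3/3 - 35*g^2/3 - 4*g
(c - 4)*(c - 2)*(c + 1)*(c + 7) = c^4 + 2*c^3 - 33*c^2 + 22*c + 56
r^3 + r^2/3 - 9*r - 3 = (r - 3)*(r + 1/3)*(r + 3)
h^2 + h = h*(h + 1)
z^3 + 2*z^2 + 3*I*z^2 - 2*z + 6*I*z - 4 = (z + 2)*(z + I)*(z + 2*I)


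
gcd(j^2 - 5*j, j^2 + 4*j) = j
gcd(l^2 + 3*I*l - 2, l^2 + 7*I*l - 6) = l + I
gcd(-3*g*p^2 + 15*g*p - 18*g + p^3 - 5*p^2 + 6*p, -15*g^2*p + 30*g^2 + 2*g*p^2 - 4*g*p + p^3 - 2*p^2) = -3*g*p + 6*g + p^2 - 2*p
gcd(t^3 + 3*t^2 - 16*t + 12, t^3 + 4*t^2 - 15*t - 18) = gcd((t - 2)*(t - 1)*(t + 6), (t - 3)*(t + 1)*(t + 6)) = t + 6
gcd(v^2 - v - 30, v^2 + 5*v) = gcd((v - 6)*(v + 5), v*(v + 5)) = v + 5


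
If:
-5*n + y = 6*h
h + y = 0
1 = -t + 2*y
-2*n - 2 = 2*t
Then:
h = 0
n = 0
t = -1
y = 0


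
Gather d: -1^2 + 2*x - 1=2*x - 2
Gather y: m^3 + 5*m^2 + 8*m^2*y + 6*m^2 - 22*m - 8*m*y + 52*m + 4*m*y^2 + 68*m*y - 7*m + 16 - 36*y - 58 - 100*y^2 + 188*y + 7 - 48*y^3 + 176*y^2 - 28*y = m^3 + 11*m^2 + 23*m - 48*y^3 + y^2*(4*m + 76) + y*(8*m^2 + 60*m + 124) - 35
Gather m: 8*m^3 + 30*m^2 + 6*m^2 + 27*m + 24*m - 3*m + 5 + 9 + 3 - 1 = 8*m^3 + 36*m^2 + 48*m + 16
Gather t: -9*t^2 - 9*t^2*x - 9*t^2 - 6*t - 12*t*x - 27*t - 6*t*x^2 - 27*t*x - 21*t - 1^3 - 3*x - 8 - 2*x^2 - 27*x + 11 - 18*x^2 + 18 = t^2*(-9*x - 18) + t*(-6*x^2 - 39*x - 54) - 20*x^2 - 30*x + 20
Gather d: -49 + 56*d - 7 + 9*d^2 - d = 9*d^2 + 55*d - 56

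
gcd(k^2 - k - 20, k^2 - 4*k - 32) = k + 4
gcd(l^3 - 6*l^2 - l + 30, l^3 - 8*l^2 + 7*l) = 1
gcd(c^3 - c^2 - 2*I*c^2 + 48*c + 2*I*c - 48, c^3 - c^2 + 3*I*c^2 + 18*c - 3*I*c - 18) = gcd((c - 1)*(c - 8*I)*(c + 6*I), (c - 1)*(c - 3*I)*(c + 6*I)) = c^2 + c*(-1 + 6*I) - 6*I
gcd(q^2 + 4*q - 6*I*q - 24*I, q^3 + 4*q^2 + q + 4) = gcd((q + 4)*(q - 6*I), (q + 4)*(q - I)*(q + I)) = q + 4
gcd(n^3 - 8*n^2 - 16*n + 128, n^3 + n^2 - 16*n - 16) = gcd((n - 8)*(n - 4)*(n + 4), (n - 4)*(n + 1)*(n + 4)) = n^2 - 16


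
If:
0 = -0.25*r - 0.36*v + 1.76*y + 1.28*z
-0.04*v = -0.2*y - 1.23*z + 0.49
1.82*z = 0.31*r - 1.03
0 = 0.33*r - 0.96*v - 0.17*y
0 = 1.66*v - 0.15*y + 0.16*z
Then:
No Solution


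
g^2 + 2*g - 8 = (g - 2)*(g + 4)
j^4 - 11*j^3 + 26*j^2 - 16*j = j*(j - 8)*(j - 2)*(j - 1)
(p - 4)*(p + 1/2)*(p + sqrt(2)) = p^3 - 7*p^2/2 + sqrt(2)*p^2 - 7*sqrt(2)*p/2 - 2*p - 2*sqrt(2)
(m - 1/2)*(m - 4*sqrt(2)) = m^2 - 4*sqrt(2)*m - m/2 + 2*sqrt(2)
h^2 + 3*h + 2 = (h + 1)*(h + 2)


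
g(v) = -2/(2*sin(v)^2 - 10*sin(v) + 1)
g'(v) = -2*(-4*sin(v)*cos(v) + 10*cos(v))/(2*sin(v)^2 - 10*sin(v) + 1)^2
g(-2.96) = -0.70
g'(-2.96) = 2.56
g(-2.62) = -0.31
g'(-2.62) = 0.50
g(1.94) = 0.30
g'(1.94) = 0.10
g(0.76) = 0.40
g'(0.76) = -0.43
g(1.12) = 0.31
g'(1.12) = -0.14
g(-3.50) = 0.88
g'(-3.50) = 3.15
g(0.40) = 0.77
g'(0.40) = -2.32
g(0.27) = 1.31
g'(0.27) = -7.40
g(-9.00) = -0.37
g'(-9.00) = 0.71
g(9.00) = 0.72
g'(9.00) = 1.97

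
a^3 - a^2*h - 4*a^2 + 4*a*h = a*(a - 4)*(a - h)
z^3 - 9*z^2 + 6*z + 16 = (z - 8)*(z - 2)*(z + 1)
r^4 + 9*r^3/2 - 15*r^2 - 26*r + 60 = (r - 2)^2*(r + 5/2)*(r + 6)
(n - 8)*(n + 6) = n^2 - 2*n - 48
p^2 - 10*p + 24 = (p - 6)*(p - 4)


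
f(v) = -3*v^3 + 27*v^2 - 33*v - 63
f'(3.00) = 48.00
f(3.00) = 0.00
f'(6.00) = -33.00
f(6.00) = 63.00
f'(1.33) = 22.90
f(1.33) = -66.19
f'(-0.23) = -45.90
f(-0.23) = -53.95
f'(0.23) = -21.06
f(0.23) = -69.20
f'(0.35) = -15.20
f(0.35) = -71.37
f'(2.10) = 40.71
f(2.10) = -41.01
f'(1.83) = 35.68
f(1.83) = -51.36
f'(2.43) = 45.08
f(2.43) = -26.80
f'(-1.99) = -176.10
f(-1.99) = 133.23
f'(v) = -9*v^2 + 54*v - 33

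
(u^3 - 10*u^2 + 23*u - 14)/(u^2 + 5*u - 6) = (u^2 - 9*u + 14)/(u + 6)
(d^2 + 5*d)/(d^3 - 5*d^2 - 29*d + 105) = d/(d^2 - 10*d + 21)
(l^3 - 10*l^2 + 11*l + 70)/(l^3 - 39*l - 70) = (l - 5)/(l + 5)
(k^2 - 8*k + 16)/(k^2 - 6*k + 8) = (k - 4)/(k - 2)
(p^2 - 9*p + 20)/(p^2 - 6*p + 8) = (p - 5)/(p - 2)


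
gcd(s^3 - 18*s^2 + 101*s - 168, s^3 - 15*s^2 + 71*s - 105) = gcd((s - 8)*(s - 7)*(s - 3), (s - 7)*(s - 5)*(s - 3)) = s^2 - 10*s + 21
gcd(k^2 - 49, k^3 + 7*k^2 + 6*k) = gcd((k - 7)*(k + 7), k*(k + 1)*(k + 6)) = 1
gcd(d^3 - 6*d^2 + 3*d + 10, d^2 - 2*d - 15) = d - 5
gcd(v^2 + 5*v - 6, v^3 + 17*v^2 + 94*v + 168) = v + 6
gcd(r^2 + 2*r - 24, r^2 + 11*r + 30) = r + 6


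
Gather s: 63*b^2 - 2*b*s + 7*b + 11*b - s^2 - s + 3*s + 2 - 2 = 63*b^2 + 18*b - s^2 + s*(2 - 2*b)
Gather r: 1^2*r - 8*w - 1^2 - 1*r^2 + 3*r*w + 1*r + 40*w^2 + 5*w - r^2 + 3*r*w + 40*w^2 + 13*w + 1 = -2*r^2 + r*(6*w + 2) + 80*w^2 + 10*w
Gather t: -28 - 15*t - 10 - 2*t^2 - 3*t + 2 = -2*t^2 - 18*t - 36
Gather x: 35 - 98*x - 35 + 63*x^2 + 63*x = 63*x^2 - 35*x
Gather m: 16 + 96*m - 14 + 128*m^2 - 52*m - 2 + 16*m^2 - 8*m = 144*m^2 + 36*m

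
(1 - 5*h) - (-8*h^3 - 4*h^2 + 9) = 8*h^3 + 4*h^2 - 5*h - 8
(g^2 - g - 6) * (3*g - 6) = 3*g^3 - 9*g^2 - 12*g + 36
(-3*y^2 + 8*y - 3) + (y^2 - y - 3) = -2*y^2 + 7*y - 6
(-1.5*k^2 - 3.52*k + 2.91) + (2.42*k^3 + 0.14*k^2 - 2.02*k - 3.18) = 2.42*k^3 - 1.36*k^2 - 5.54*k - 0.27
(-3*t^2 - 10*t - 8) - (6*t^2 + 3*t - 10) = -9*t^2 - 13*t + 2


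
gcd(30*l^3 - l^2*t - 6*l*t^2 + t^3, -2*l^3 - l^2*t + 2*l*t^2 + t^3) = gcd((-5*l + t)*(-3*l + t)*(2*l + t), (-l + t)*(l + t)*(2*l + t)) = 2*l + t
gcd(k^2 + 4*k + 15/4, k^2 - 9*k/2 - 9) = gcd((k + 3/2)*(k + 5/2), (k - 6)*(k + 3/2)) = k + 3/2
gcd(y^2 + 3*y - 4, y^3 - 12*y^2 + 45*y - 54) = 1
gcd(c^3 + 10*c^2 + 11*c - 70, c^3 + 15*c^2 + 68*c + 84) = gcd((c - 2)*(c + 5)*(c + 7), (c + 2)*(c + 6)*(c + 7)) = c + 7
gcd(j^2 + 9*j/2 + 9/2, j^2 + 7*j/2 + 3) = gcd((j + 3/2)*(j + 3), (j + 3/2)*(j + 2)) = j + 3/2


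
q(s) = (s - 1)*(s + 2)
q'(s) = 2*s + 1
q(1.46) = 1.59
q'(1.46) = 3.92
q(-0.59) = -2.24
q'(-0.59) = -0.18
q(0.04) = -1.96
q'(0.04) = 1.08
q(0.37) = -1.49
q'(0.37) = 1.74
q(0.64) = -0.95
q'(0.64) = 2.28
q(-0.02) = -2.02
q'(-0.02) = 0.96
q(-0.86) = -2.12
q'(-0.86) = -0.72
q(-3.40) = 6.16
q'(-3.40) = -5.80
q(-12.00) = 130.00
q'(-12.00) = -23.00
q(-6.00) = 28.00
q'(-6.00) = -11.00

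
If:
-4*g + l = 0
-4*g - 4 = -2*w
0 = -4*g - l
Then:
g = 0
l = 0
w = 2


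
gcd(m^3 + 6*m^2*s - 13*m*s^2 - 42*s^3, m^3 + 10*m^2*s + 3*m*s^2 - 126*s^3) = -m^2 - 4*m*s + 21*s^2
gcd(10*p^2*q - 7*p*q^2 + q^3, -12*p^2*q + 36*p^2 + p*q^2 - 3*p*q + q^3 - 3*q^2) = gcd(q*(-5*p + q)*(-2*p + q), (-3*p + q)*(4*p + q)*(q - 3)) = 1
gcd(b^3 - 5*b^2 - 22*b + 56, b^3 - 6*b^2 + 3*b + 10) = b - 2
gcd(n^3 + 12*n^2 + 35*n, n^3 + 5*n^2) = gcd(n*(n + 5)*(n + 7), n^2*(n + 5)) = n^2 + 5*n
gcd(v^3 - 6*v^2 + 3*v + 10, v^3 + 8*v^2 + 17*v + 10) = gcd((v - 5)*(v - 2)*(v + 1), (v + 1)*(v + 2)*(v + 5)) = v + 1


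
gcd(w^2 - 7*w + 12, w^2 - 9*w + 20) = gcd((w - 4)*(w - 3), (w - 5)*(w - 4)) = w - 4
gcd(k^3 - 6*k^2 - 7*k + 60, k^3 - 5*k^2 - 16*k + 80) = k^2 - 9*k + 20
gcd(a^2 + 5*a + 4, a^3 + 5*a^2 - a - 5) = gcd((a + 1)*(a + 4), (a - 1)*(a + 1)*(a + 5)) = a + 1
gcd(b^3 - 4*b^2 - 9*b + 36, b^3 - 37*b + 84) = b^2 - 7*b + 12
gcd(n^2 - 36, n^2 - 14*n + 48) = n - 6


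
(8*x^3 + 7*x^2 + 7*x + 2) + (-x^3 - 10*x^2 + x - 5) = 7*x^3 - 3*x^2 + 8*x - 3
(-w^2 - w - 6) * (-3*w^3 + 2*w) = 3*w^5 + 3*w^4 + 16*w^3 - 2*w^2 - 12*w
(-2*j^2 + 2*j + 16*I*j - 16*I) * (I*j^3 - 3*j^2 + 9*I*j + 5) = -2*I*j^5 - 10*j^4 + 2*I*j^4 + 10*j^3 - 66*I*j^3 - 154*j^2 + 66*I*j^2 + 154*j + 80*I*j - 80*I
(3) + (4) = 7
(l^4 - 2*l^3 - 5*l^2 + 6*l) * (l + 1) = l^5 - l^4 - 7*l^3 + l^2 + 6*l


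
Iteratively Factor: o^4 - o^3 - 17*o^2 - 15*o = (o - 5)*(o^3 + 4*o^2 + 3*o) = o*(o - 5)*(o^2 + 4*o + 3) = o*(o - 5)*(o + 3)*(o + 1)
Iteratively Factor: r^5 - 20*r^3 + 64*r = (r - 4)*(r^4 + 4*r^3 - 4*r^2 - 16*r) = (r - 4)*(r + 4)*(r^3 - 4*r) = (r - 4)*(r + 2)*(r + 4)*(r^2 - 2*r) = r*(r - 4)*(r + 2)*(r + 4)*(r - 2)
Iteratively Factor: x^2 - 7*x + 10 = (x - 5)*(x - 2)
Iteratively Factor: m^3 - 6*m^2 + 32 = (m + 2)*(m^2 - 8*m + 16) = (m - 4)*(m + 2)*(m - 4)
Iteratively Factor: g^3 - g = (g + 1)*(g^2 - g) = (g - 1)*(g + 1)*(g)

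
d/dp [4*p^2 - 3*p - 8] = 8*p - 3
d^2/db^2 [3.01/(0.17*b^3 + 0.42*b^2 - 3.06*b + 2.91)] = (-(3.0702*b + 2.5284)*(0.17*b^3 + 0.42*b^2 - 3.06*b + 2.91) + 3.01*(0.51*b^2 + 0.84*b - 3.06)*(1.02*b^2 + 1.68*b - 6.12))/(0.17*b^3 + 0.42*b^2 - 3.06*b + 2.91)^3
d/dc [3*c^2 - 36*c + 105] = 6*c - 36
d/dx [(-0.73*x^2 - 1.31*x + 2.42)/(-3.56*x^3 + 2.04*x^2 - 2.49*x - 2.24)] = (-2.5988*x^4 - 9.3272*x^3 + 30.3357*x^2 - 6.6032*x + 8.9602)/(12.6736*x^6 - 14.5248*x^5 + 21.8904*x^4 + 5.7896*x^3 - 2.9391*x^2 + 11.1552*x + 5.0176)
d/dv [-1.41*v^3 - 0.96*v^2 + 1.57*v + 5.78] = -4.23*v^2 - 1.92*v + 1.57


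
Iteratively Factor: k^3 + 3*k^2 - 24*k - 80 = (k + 4)*(k^2 - k - 20) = (k - 5)*(k + 4)*(k + 4)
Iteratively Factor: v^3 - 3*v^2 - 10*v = (v)*(v^2 - 3*v - 10) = v*(v - 5)*(v + 2)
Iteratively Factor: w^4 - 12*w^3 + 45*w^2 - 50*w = (w - 2)*(w^3 - 10*w^2 + 25*w) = (w - 5)*(w - 2)*(w^2 - 5*w) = w*(w - 5)*(w - 2)*(w - 5)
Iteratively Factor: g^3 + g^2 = (g)*(g^2 + g) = g^2*(g + 1)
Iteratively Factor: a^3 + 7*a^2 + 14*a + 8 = (a + 2)*(a^2 + 5*a + 4) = (a + 1)*(a + 2)*(a + 4)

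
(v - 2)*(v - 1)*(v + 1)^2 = v^4 - v^3 - 3*v^2 + v + 2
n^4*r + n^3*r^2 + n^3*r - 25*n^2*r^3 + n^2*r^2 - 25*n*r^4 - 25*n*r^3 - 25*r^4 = (n - 5*r)*(n + r)*(n + 5*r)*(n*r + r)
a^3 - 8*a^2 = a^2*(a - 8)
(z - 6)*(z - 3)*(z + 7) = z^3 - 2*z^2 - 45*z + 126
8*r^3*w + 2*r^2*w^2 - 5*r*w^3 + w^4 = w*(-4*r + w)*(-2*r + w)*(r + w)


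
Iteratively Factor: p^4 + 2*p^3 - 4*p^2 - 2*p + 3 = (p - 1)*(p^3 + 3*p^2 - p - 3) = (p - 1)^2*(p^2 + 4*p + 3) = (p - 1)^2*(p + 1)*(p + 3)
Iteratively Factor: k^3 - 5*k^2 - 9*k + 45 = (k - 3)*(k^2 - 2*k - 15) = (k - 3)*(k + 3)*(k - 5)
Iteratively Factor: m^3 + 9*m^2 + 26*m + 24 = (m + 4)*(m^2 + 5*m + 6) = (m + 2)*(m + 4)*(m + 3)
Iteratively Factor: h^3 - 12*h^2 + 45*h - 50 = (h - 5)*(h^2 - 7*h + 10) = (h - 5)*(h - 2)*(h - 5)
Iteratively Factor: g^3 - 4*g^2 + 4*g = (g - 2)*(g^2 - 2*g) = g*(g - 2)*(g - 2)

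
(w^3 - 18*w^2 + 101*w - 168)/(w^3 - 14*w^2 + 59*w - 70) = (w^2 - 11*w + 24)/(w^2 - 7*w + 10)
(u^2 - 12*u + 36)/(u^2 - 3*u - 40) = (-u^2 + 12*u - 36)/(-u^2 + 3*u + 40)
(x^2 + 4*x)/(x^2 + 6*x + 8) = x/(x + 2)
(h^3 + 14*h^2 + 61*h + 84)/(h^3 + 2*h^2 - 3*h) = (h^2 + 11*h + 28)/(h*(h - 1))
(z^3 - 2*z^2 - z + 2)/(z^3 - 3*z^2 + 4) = (z - 1)/(z - 2)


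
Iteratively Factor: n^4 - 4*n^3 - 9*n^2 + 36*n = (n - 3)*(n^3 - n^2 - 12*n) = n*(n - 3)*(n^2 - n - 12) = n*(n - 4)*(n - 3)*(n + 3)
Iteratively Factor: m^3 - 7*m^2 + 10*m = (m - 5)*(m^2 - 2*m) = m*(m - 5)*(m - 2)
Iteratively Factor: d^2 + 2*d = (d + 2)*(d)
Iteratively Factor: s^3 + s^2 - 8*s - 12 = (s + 2)*(s^2 - s - 6) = (s - 3)*(s + 2)*(s + 2)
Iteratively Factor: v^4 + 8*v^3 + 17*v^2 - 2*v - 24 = (v + 4)*(v^3 + 4*v^2 + v - 6) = (v + 3)*(v + 4)*(v^2 + v - 2) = (v - 1)*(v + 3)*(v + 4)*(v + 2)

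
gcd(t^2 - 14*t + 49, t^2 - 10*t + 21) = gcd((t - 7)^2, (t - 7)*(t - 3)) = t - 7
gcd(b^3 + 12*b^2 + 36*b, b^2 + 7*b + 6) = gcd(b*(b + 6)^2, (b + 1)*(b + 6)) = b + 6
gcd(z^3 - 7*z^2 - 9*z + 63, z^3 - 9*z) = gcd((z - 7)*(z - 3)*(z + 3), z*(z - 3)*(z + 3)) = z^2 - 9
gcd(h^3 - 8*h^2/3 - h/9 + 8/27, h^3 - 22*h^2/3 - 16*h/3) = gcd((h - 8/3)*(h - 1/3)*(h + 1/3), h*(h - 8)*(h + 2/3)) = 1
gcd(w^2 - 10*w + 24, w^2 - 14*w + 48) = w - 6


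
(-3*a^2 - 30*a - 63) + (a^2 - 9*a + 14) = -2*a^2 - 39*a - 49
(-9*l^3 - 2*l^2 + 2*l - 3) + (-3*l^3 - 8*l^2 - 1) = -12*l^3 - 10*l^2 + 2*l - 4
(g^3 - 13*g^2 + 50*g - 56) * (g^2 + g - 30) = g^5 - 12*g^4 + 7*g^3 + 384*g^2 - 1556*g + 1680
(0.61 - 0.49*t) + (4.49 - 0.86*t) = 5.1 - 1.35*t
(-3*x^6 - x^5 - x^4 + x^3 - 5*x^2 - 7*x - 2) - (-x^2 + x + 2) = -3*x^6 - x^5 - x^4 + x^3 - 4*x^2 - 8*x - 4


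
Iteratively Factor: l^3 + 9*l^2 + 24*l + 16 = (l + 4)*(l^2 + 5*l + 4) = (l + 1)*(l + 4)*(l + 4)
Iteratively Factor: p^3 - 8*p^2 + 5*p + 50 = (p - 5)*(p^2 - 3*p - 10) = (p - 5)^2*(p + 2)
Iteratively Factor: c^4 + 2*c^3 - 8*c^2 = (c)*(c^3 + 2*c^2 - 8*c) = c^2*(c^2 + 2*c - 8) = c^2*(c - 2)*(c + 4)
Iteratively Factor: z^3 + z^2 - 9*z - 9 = (z - 3)*(z^2 + 4*z + 3) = (z - 3)*(z + 1)*(z + 3)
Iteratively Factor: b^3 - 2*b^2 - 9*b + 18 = (b - 2)*(b^2 - 9) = (b - 2)*(b + 3)*(b - 3)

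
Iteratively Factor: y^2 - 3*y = (y - 3)*(y)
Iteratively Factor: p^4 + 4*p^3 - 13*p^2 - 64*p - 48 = (p - 4)*(p^3 + 8*p^2 + 19*p + 12) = (p - 4)*(p + 4)*(p^2 + 4*p + 3) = (p - 4)*(p + 1)*(p + 4)*(p + 3)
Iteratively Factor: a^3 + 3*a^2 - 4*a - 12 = (a + 3)*(a^2 - 4) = (a - 2)*(a + 3)*(a + 2)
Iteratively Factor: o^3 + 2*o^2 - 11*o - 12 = (o + 4)*(o^2 - 2*o - 3) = (o + 1)*(o + 4)*(o - 3)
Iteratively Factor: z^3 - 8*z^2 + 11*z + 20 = (z - 5)*(z^2 - 3*z - 4) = (z - 5)*(z + 1)*(z - 4)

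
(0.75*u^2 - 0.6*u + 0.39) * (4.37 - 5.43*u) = -4.0725*u^3 + 6.5355*u^2 - 4.7397*u + 1.7043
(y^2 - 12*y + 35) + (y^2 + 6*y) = 2*y^2 - 6*y + 35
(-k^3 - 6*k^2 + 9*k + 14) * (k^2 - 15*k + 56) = -k^5 + 9*k^4 + 43*k^3 - 457*k^2 + 294*k + 784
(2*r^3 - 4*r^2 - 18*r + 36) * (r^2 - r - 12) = 2*r^5 - 6*r^4 - 38*r^3 + 102*r^2 + 180*r - 432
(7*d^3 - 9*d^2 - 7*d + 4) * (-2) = -14*d^3 + 18*d^2 + 14*d - 8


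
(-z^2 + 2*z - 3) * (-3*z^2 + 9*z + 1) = 3*z^4 - 15*z^3 + 26*z^2 - 25*z - 3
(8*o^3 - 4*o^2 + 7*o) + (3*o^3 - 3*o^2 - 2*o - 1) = 11*o^3 - 7*o^2 + 5*o - 1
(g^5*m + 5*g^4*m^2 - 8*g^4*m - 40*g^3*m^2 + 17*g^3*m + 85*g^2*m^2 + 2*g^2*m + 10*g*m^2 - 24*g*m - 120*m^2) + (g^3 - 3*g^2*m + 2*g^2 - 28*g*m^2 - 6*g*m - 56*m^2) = g^5*m + 5*g^4*m^2 - 8*g^4*m - 40*g^3*m^2 + 17*g^3*m + g^3 + 85*g^2*m^2 - g^2*m + 2*g^2 - 18*g*m^2 - 30*g*m - 176*m^2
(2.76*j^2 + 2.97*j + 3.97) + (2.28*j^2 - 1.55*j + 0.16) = 5.04*j^2 + 1.42*j + 4.13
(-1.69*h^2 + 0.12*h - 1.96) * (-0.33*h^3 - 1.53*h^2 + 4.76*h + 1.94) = 0.5577*h^5 + 2.5461*h^4 - 7.5812*h^3 + 0.2914*h^2 - 9.0968*h - 3.8024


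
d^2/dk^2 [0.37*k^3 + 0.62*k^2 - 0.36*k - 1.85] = 2.22*k + 1.24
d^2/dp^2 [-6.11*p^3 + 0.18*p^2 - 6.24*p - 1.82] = 0.36 - 36.66*p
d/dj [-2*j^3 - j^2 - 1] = 2*j*(-3*j - 1)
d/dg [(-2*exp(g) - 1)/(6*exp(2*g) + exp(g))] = (12*exp(2*g) + 12*exp(g) + 1)*exp(-g)/(36*exp(2*g) + 12*exp(g) + 1)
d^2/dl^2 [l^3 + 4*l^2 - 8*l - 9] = 6*l + 8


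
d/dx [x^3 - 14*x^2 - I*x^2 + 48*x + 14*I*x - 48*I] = 3*x^2 - 28*x - 2*I*x + 48 + 14*I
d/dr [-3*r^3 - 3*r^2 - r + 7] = -9*r^2 - 6*r - 1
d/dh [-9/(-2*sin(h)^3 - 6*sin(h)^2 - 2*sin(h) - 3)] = 18*(-6*sin(h) + 3*cos(h)^2 - 4)*cos(h)/(2*sin(h)^3 + 6*sin(h)^2 + 2*sin(h) + 3)^2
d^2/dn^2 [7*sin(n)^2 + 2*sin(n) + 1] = -2*sin(n) + 14*cos(2*n)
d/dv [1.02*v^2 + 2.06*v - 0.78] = 2.04*v + 2.06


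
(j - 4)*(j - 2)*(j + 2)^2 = j^4 - 2*j^3 - 12*j^2 + 8*j + 32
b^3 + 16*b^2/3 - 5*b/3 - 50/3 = (b - 5/3)*(b + 2)*(b + 5)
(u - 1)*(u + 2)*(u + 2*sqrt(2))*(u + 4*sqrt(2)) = u^4 + u^3 + 6*sqrt(2)*u^3 + 6*sqrt(2)*u^2 + 14*u^2 - 12*sqrt(2)*u + 16*u - 32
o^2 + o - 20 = (o - 4)*(o + 5)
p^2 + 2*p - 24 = (p - 4)*(p + 6)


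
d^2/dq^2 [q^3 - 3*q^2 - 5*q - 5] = 6*q - 6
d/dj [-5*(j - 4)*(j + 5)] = -10*j - 5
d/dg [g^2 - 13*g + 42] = 2*g - 13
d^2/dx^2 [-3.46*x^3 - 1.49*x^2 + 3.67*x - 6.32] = -20.76*x - 2.98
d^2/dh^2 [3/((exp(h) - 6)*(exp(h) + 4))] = (12*exp(3*h) - 18*exp(2*h) + 300*exp(h) - 144)*exp(h)/(exp(6*h) - 6*exp(5*h) - 60*exp(4*h) + 280*exp(3*h) + 1440*exp(2*h) - 3456*exp(h) - 13824)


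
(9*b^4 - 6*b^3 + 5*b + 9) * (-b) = -9*b^5 + 6*b^4 - 5*b^2 - 9*b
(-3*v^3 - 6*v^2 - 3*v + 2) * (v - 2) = -3*v^4 + 9*v^2 + 8*v - 4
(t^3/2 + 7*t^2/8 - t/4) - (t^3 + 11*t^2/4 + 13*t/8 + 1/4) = -t^3/2 - 15*t^2/8 - 15*t/8 - 1/4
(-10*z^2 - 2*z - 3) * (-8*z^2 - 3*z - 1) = 80*z^4 + 46*z^3 + 40*z^2 + 11*z + 3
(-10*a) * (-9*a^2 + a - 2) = 90*a^3 - 10*a^2 + 20*a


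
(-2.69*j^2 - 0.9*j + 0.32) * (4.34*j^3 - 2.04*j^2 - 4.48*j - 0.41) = -11.6746*j^5 + 1.5816*j^4 + 15.276*j^3 + 4.4821*j^2 - 1.0646*j - 0.1312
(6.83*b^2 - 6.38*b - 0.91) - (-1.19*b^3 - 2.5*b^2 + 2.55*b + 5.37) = 1.19*b^3 + 9.33*b^2 - 8.93*b - 6.28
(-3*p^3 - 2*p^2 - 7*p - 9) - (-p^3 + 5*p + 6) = -2*p^3 - 2*p^2 - 12*p - 15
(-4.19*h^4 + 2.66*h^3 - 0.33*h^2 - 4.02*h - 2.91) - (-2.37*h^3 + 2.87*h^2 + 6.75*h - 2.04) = -4.19*h^4 + 5.03*h^3 - 3.2*h^2 - 10.77*h - 0.87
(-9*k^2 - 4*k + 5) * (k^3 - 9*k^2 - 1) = -9*k^5 + 77*k^4 + 41*k^3 - 36*k^2 + 4*k - 5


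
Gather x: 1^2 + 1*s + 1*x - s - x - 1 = 0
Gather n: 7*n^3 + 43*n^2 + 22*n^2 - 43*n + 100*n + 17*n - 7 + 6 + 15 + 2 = 7*n^3 + 65*n^2 + 74*n + 16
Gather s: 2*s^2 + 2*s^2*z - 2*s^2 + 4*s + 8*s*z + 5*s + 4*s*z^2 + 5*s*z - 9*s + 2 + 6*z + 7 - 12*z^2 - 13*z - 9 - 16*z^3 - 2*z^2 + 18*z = 2*s^2*z + s*(4*z^2 + 13*z) - 16*z^3 - 14*z^2 + 11*z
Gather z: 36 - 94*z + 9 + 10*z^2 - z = 10*z^2 - 95*z + 45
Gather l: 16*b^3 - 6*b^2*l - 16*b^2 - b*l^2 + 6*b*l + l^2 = 16*b^3 - 16*b^2 + l^2*(1 - b) + l*(-6*b^2 + 6*b)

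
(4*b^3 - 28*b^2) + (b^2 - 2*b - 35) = 4*b^3 - 27*b^2 - 2*b - 35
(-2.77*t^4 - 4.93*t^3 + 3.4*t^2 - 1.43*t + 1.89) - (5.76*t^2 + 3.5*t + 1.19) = -2.77*t^4 - 4.93*t^3 - 2.36*t^2 - 4.93*t + 0.7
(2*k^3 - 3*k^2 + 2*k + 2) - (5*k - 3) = 2*k^3 - 3*k^2 - 3*k + 5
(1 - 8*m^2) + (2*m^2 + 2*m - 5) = -6*m^2 + 2*m - 4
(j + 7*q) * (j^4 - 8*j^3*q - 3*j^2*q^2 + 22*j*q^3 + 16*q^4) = j^5 - j^4*q - 59*j^3*q^2 + j^2*q^3 + 170*j*q^4 + 112*q^5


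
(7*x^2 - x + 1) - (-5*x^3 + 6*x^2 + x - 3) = 5*x^3 + x^2 - 2*x + 4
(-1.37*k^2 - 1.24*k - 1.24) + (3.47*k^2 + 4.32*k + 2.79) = 2.1*k^2 + 3.08*k + 1.55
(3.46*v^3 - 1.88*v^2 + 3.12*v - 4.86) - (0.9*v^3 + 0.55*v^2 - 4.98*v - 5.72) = 2.56*v^3 - 2.43*v^2 + 8.1*v + 0.859999999999999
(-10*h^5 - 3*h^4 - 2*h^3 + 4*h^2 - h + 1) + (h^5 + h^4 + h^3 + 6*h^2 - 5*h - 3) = -9*h^5 - 2*h^4 - h^3 + 10*h^2 - 6*h - 2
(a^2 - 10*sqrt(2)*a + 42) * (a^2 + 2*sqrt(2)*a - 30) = a^4 - 8*sqrt(2)*a^3 - 28*a^2 + 384*sqrt(2)*a - 1260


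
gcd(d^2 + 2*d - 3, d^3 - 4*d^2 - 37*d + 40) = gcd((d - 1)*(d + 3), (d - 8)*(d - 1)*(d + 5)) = d - 1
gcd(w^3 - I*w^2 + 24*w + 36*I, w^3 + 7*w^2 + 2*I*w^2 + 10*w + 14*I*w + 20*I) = w + 2*I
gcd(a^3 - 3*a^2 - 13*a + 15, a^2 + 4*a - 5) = a - 1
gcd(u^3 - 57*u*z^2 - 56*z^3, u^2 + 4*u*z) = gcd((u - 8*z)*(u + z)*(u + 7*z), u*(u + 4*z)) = 1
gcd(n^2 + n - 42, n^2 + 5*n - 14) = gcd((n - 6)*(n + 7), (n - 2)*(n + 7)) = n + 7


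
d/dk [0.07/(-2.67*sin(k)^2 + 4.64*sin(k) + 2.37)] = (0.3738*sin(k) - 0.3248)*cos(k)/(-2.67*sin(k)^2 + 4.64*sin(k) + 2.37)^2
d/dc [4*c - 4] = 4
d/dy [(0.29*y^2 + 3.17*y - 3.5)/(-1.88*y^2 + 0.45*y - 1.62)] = (6.0901*y^2 - 14.0996*y - 3.5604)/(3.5344*y^4 - 1.692*y^3 + 6.2937*y^2 - 1.458*y + 2.6244)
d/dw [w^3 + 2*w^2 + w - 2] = 3*w^2 + 4*w + 1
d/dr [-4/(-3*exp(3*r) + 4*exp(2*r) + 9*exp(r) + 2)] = (-36*exp(2*r) + 32*exp(r) + 36)*exp(r)/(-3*exp(3*r) + 4*exp(2*r) + 9*exp(r) + 2)^2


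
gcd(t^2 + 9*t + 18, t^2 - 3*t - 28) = 1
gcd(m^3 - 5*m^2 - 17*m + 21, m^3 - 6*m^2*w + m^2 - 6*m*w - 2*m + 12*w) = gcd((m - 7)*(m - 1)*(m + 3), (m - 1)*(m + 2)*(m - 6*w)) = m - 1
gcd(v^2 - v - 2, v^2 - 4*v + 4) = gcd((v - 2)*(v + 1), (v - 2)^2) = v - 2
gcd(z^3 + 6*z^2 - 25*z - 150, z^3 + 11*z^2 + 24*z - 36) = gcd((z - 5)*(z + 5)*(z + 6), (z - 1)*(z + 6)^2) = z + 6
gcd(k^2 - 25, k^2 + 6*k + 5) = k + 5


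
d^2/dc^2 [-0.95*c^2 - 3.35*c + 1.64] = -1.90000000000000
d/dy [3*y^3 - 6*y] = 9*y^2 - 6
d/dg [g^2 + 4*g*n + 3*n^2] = 2*g + 4*n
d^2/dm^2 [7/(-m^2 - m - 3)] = 14*(m^2 + m - (2*m + 1)^2 + 3)/(m^2 + m + 3)^3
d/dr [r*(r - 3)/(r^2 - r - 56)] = 2*(r^2 - 56*r + 84)/(r^4 - 2*r^3 - 111*r^2 + 112*r + 3136)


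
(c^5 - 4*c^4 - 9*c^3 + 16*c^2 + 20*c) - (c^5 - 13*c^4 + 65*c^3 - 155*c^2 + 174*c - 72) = 9*c^4 - 74*c^3 + 171*c^2 - 154*c + 72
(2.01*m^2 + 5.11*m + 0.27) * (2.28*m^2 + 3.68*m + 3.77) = 4.5828*m^4 + 19.0476*m^3 + 26.9981*m^2 + 20.2583*m + 1.0179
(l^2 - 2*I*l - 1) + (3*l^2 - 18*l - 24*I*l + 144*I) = 4*l^2 - 18*l - 26*I*l - 1 + 144*I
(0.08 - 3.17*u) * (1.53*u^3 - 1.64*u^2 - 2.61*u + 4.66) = -4.8501*u^4 + 5.3212*u^3 + 8.1425*u^2 - 14.981*u + 0.3728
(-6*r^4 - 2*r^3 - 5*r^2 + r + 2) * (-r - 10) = 6*r^5 + 62*r^4 + 25*r^3 + 49*r^2 - 12*r - 20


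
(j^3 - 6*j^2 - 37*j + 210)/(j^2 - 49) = (j^2 + j - 30)/(j + 7)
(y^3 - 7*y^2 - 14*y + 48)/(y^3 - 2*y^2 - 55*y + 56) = (y^2 + y - 6)/(y^2 + 6*y - 7)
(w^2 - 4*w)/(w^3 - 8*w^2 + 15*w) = (w - 4)/(w^2 - 8*w + 15)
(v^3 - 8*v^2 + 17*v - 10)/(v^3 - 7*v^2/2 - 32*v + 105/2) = 2*(v^3 - 8*v^2 + 17*v - 10)/(2*v^3 - 7*v^2 - 64*v + 105)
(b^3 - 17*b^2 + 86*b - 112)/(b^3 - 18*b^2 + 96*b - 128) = (b - 7)/(b - 8)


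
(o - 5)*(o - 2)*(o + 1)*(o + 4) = o^4 - 2*o^3 - 21*o^2 + 22*o + 40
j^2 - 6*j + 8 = (j - 4)*(j - 2)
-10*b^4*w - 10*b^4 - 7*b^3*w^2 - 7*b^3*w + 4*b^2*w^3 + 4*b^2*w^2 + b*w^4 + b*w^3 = (-2*b + w)*(b + w)*(5*b + w)*(b*w + b)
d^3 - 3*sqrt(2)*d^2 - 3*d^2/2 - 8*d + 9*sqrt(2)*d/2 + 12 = (d - 3/2)*(d - 4*sqrt(2))*(d + sqrt(2))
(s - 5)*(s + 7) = s^2 + 2*s - 35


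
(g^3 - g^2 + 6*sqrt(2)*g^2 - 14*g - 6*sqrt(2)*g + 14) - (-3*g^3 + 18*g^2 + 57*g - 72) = 4*g^3 - 19*g^2 + 6*sqrt(2)*g^2 - 71*g - 6*sqrt(2)*g + 86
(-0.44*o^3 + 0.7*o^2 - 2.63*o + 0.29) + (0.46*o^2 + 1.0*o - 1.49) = -0.44*o^3 + 1.16*o^2 - 1.63*o - 1.2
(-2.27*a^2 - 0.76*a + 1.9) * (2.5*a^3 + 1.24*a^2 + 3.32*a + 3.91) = -5.675*a^5 - 4.7148*a^4 - 3.7288*a^3 - 9.0429*a^2 + 3.3364*a + 7.429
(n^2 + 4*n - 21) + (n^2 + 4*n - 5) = 2*n^2 + 8*n - 26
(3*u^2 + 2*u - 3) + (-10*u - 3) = 3*u^2 - 8*u - 6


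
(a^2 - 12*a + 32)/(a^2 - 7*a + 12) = (a - 8)/(a - 3)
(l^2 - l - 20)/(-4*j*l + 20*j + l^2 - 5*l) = (-l - 4)/(4*j - l)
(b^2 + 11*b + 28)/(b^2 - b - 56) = (b + 4)/(b - 8)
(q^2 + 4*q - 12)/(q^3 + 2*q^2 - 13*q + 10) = (q + 6)/(q^2 + 4*q - 5)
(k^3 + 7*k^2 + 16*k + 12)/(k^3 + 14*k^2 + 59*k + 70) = (k^2 + 5*k + 6)/(k^2 + 12*k + 35)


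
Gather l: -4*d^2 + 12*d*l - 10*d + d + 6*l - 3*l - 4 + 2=-4*d^2 - 9*d + l*(12*d + 3) - 2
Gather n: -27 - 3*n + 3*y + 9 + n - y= -2*n + 2*y - 18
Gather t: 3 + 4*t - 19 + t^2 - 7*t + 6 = t^2 - 3*t - 10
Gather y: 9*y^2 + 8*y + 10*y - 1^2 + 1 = 9*y^2 + 18*y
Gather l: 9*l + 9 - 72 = 9*l - 63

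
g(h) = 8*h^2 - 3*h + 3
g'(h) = 16*h - 3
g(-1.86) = 36.26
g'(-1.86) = -32.76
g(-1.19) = 17.90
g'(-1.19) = -22.04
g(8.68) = 579.70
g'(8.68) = 135.88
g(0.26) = 2.76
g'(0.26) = 1.16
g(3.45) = 87.87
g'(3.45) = 52.20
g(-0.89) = 12.01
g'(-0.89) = -17.24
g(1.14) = 9.98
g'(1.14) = 15.24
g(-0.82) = 10.84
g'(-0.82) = -16.12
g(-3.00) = 84.00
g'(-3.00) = -51.00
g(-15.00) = 1848.00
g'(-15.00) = -243.00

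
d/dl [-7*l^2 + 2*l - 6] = 2 - 14*l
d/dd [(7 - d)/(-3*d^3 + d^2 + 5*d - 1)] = (3*d^3 - d^2 - 5*d + (d - 7)*(-9*d^2 + 2*d + 5) + 1)/(3*d^3 - d^2 - 5*d + 1)^2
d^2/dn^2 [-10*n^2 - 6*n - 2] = -20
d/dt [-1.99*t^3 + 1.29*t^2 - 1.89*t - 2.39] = -5.97*t^2 + 2.58*t - 1.89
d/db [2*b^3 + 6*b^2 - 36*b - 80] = 6*b^2 + 12*b - 36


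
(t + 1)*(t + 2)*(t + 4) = t^3 + 7*t^2 + 14*t + 8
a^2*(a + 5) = a^3 + 5*a^2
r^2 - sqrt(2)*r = r*(r - sqrt(2))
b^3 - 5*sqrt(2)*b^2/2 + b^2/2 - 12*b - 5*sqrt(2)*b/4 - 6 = (b + 1/2)*(b - 4*sqrt(2))*(b + 3*sqrt(2)/2)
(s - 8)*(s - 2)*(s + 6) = s^3 - 4*s^2 - 44*s + 96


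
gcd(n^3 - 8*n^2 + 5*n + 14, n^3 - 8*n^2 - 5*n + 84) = n - 7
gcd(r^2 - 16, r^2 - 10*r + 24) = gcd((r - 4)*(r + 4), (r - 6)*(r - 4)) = r - 4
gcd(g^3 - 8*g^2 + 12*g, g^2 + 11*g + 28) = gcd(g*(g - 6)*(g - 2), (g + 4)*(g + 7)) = 1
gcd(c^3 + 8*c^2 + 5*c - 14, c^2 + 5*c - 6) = c - 1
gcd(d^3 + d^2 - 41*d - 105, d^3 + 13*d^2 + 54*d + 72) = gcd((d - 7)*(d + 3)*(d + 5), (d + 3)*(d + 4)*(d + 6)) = d + 3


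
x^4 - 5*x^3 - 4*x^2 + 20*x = x*(x - 5)*(x - 2)*(x + 2)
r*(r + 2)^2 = r^3 + 4*r^2 + 4*r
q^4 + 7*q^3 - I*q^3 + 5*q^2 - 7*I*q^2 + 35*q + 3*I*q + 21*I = (q + 7)*(q - 3*I)*(q + I)^2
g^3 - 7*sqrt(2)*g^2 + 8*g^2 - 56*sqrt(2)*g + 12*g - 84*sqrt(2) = (g + 2)*(g + 6)*(g - 7*sqrt(2))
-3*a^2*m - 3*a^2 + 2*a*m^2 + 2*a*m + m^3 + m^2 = (-a + m)*(3*a + m)*(m + 1)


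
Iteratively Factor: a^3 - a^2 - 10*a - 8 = (a + 2)*(a^2 - 3*a - 4) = (a + 1)*(a + 2)*(a - 4)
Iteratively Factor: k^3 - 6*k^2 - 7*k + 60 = (k + 3)*(k^2 - 9*k + 20) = (k - 5)*(k + 3)*(k - 4)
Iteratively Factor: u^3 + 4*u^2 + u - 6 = (u - 1)*(u^2 + 5*u + 6) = (u - 1)*(u + 3)*(u + 2)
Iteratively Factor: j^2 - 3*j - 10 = (j - 5)*(j + 2)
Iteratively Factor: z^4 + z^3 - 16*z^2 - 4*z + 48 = (z + 4)*(z^3 - 3*z^2 - 4*z + 12) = (z - 2)*(z + 4)*(z^2 - z - 6) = (z - 2)*(z + 2)*(z + 4)*(z - 3)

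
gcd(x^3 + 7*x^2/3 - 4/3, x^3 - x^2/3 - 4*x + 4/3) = x + 2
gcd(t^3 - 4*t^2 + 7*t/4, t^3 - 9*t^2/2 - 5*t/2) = t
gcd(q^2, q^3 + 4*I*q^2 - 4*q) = q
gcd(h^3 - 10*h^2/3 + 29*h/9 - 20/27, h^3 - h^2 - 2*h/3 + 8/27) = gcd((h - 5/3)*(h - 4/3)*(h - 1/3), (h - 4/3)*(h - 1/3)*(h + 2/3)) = h^2 - 5*h/3 + 4/9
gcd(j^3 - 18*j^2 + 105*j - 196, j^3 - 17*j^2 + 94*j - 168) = j^2 - 11*j + 28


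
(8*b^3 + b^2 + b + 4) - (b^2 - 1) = 8*b^3 + b + 5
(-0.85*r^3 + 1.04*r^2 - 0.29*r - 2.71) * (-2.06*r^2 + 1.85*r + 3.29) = 1.751*r^5 - 3.7149*r^4 - 0.2751*r^3 + 8.4677*r^2 - 5.9676*r - 8.9159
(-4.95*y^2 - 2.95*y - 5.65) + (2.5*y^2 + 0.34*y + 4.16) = -2.45*y^2 - 2.61*y - 1.49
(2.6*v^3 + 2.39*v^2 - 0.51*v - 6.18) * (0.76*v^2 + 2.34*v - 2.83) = 1.976*v^5 + 7.9004*v^4 - 2.153*v^3 - 12.6539*v^2 - 13.0179*v + 17.4894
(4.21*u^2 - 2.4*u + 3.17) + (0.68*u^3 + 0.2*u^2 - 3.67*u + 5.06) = 0.68*u^3 + 4.41*u^2 - 6.07*u + 8.23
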